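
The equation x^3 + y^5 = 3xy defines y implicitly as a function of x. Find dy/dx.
Take d/dx of both sides. Since y is implicitly a function of x, the chain rule attaches a y' = dy/dx factor whenever we differentiate through y.

Set F(x, y) = (left side) − (right side), so the curve is F = 0. Differentiating each term of F:
  d/dx[x^3] = 3x^2
  d/dx[-3xy] = -3x·y' - 3y
  d/dx[y^5] = 5y^4·y'

Collecting, the y'-free part is the partial derivative in x and the y' coefficient is the partial derivative in y:
  ∂F/∂x = 3x^2 - 3y
  ∂F/∂y = -3x + 5y^4

so d/dx[F(x, y(x))] = ∂F/∂x + (∂F/∂y)·y' = 0. Rearranging,
  dy/dx = -(∂F/∂x)/(∂F/∂y) = -(3x^2 - 3y)/(-3x + 5y^4) = 3(x^2 - y)/(3x - 5y^4)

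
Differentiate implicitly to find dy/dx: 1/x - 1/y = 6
Differentiate both sides with respect to x, treating y as y(x). By the chain rule, any term containing y contributes a factor of y' = dy/dx when we differentiate it.

Move every term to one side and write the relation as F(x, y) = 0. Term by term,
  d/dx[-1/y] = y'/y^2
  d/dx[1/x] = -1/x^2
  d/dx[-6] = 0

The pieces without y' make up ∂F/∂x and the coefficient of y' is ∂F/∂y:
  ∂F/∂x = -1/x^2,
  ∂F/∂y = y^(-2).

Since d/dx[F] = ∂F/∂x + (∂F/∂y)·y' = 0, solve for y':
  (∂F/∂y)·y' = -∂F/∂x
  dy/dx = -(∂F/∂x)/(∂F/∂y) = -(-1/x^2)/(y^(-2)) = y^2/x^2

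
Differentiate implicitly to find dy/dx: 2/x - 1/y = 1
Take d/dx of both sides. Since y is implicitly a function of x, the chain rule attaches a y' = dy/dx factor whenever we differentiate through y.

Set F(x, y) = (left side) − (right side), so the curve is F = 0. Differentiating each term of F:
  d/dx[-1/y] = y'/y^2
  d/dx[2/x] = -2/x^2
  d/dx[-1] = 0

Collecting, the y'-free part is the partial derivative in x and the y' coefficient is the partial derivative in y:
  ∂F/∂x = -2/x^2
  ∂F/∂y = y^(-2)

so d/dx[F(x, y(x))] = ∂F/∂x + (∂F/∂y)·y' = 0. Rearranging,
  dy/dx = -(∂F/∂x)/(∂F/∂y) = -(-2/x^2)/(y^(-2)) = 2y^2/x^2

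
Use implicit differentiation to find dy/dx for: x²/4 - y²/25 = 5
Differentiate both sides with respect to x, treating y as y(x). By the chain rule, any term containing y contributes a factor of y' = dy/dx when we differentiate it.

Move every term to one side and write the relation as F(x, y) = 0. Term by term,
  d/dx[x^2/4] = x/2
  d/dx[-y^2/25] = -2y·y'/25
  d/dx[-5] = 0

The pieces without y' make up ∂F/∂x and the coefficient of y' is ∂F/∂y:
  ∂F/∂x = x/2,
  ∂F/∂y = -2y/25.

Since d/dx[F] = ∂F/∂x + (∂F/∂y)·y' = 0, solve for y':
  (∂F/∂y)·y' = -∂F/∂x
  dy/dx = -(∂F/∂x)/(∂F/∂y) = -(x/2)/(-2y/25) = 25x/(4y)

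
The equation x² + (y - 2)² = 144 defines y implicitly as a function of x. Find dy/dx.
Take d/dx of both sides. Since y is implicitly a function of x, the chain rule attaches a y' = dy/dx factor whenever we differentiate through y.

Set F(x, y) = (left side) − (right side), so the curve is F = 0. Differentiating each term of F:
  d/dx[x^2] = 2x
  d/dx[(y - 2)^2] = 2·y'(y - 2)
  d/dx[-144] = 0

Collecting, the y'-free part is the partial derivative in x and the y' coefficient is the partial derivative in y:
  ∂F/∂x = 2x
  ∂F/∂y = 2y - 4

so d/dx[F(x, y(x))] = ∂F/∂x + (∂F/∂y)·y' = 0. Rearranging,
  dy/dx = -(∂F/∂x)/(∂F/∂y) = -(2x)/(2y - 4) = -x/(y - 2)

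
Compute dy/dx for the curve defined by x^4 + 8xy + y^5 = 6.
Take d/dx of both sides. Since y is implicitly a function of x, the chain rule attaches a y' = dy/dx factor whenever we differentiate through y.

Set F(x, y) = (left side) − (right side), so the curve is F = 0. Differentiating each term of F:
  d/dx[x^4] = 4x^3
  d/dx[8xy] = 8x·y' + 8y
  d/dx[y^5] = 5y^4·y'
  d/dx[-6] = 0

Collecting, the y'-free part is the partial derivative in x and the y' coefficient is the partial derivative in y:
  ∂F/∂x = 4x^3 + 8y
  ∂F/∂y = 8x + 5y^4

so d/dx[F(x, y(x))] = ∂F/∂x + (∂F/∂y)·y' = 0. Rearranging,
  dy/dx = -(∂F/∂x)/(∂F/∂y) = -(4x^3 + 8y)/(8x + 5y^4) = 4(-x^3 - 2y)/(8x + 5y^4)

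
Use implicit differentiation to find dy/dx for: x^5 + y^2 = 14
Differentiate the relation implicitly: treat y = y(x) and apply the chain rule, so every y-derivative picks up a y' = dy/dx factor.

With everything moved to the left-hand side, differentiate term by term:
  d/dx[x^5] = 5x^4
  d/dx[y^2] = 2y·y'
  d/dx[-14] = 0

Separating the contributions that come from x directly and those that come through y:
  without y':      5x^4
  multiplying y':  2y

so (5x^4) + (2y)·y' = 0, and therefore
  dy/dx = -(5x^4)/(2y) = -5x^4/(2y)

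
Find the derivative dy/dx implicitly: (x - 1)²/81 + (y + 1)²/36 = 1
Differentiate the relation implicitly: treat y = y(x) and apply the chain rule, so every y-derivative picks up a y' = dy/dx factor.

With everything moved to the left-hand side, differentiate term by term:
  d/dx[(x - 1)^2/81] = 2x/81 - 2/81
  d/dx[(y + 1)^2/36] = y'(y + 1)/18
  d/dx[-1] = 0

Separating the contributions that come from x directly and those that come through y:
  without y':      2x/81 - 2/81
  multiplying y':  y/18 + 1/18

so (2x/81 - 2/81) + (y/18 + 1/18)·y' = 0, and therefore
  dy/dx = -(2x/81 - 2/81)/(y/18 + 1/18)
        = -(2(x - 1)/81)/((y + 1)/18) = 4(1 - x)/(9(y + 1))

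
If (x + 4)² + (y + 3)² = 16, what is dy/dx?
Take d/dx of both sides. Since y is implicitly a function of x, the chain rule attaches a y' = dy/dx factor whenever we differentiate through y.

Set F(x, y) = (left side) − (right side), so the curve is F = 0. Differentiating each term of F:
  d/dx[(x + 4)^2] = 2x + 8
  d/dx[(y + 3)^2] = 2·y'(y + 3)
  d/dx[-16] = 0

Collecting, the y'-free part is the partial derivative in x and the y' coefficient is the partial derivative in y:
  ∂F/∂x = 2x + 8
  ∂F/∂y = 2y + 6

so d/dx[F(x, y(x))] = ∂F/∂x + (∂F/∂y)·y' = 0. Rearranging,
  dy/dx = -(∂F/∂x)/(∂F/∂y) = -(2x + 8)/(2y + 6) = (-x - 4)/(y + 3)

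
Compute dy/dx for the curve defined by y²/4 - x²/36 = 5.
Take d/dx of both sides. Since y is implicitly a function of x, the chain rule attaches a y' = dy/dx factor whenever we differentiate through y.

Set F(x, y) = (left side) − (right side), so the curve is F = 0. Differentiating each term of F:
  d/dx[-x^2/36] = -x/18
  d/dx[y^2/4] = y·y'/2
  d/dx[-5] = 0

Collecting, the y'-free part is the partial derivative in x and the y' coefficient is the partial derivative in y:
  ∂F/∂x = -x/18
  ∂F/∂y = y/2

so d/dx[F(x, y(x))] = ∂F/∂x + (∂F/∂y)·y' = 0. Rearranging,
  dy/dx = -(∂F/∂x)/(∂F/∂y) = -(-x/18)/(y/2) = x/(9y)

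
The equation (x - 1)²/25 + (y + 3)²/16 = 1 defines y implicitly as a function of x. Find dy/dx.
Differentiate the relation implicitly: treat y = y(x) and apply the chain rule, so every y-derivative picks up a y' = dy/dx factor.

With everything moved to the left-hand side, differentiate term by term:
  d/dx[(x - 1)^2/25] = 2x/25 - 2/25
  d/dx[(y + 3)^2/16] = y'(y + 3)/8
  d/dx[-1] = 0

Separating the contributions that come from x directly and those that come through y:
  without y':      2x/25 - 2/25
  multiplying y':  y/8 + 3/8

so (2x/25 - 2/25) + (y/8 + 3/8)·y' = 0, and therefore
  dy/dx = -(2x/25 - 2/25)/(y/8 + 3/8)
        = -(2(x - 1)/25)/((y + 3)/8) = 16(1 - x)/(25(y + 3))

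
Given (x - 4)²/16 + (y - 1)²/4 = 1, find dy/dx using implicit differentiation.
Differentiate both sides with respect to x, treating y as y(x). By the chain rule, any term containing y contributes a factor of y' = dy/dx when we differentiate it.

Move every term to one side and write the relation as F(x, y) = 0. Term by term,
  d/dx[(x - 4)^2/16] = x/8 - 1/2
  d/dx[(y - 1)^2/4] = y'(y - 1)/2
  d/dx[-1] = 0

The pieces without y' make up ∂F/∂x and the coefficient of y' is ∂F/∂y:
  ∂F/∂x = x/8 - 1/2,
  ∂F/∂y = y/2 - 1/2.

Since d/dx[F] = ∂F/∂x + (∂F/∂y)·y' = 0, solve for y':
  (∂F/∂y)·y' = -∂F/∂x
  dy/dx = -(∂F/∂x)/(∂F/∂y) = -(x/8 - 1/2)/(y/2 - 1/2)
        = -((x - 4)/8)/((y - 1)/2) = (4 - x)/(4(y - 1))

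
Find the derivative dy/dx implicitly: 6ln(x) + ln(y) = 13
Take d/dx of both sides. Since y is implicitly a function of x, the chain rule attaches a y' = dy/dx factor whenever we differentiate through y.

Set F(x, y) = (left side) − (right side), so the curve is F = 0. Differentiating each term of F:
  d/dx[6ln(x)] = 6/x
  d/dx[ln(y)] = y'/y
  d/dx[-13] = 0

Collecting, the y'-free part is the partial derivative in x and the y' coefficient is the partial derivative in y:
  ∂F/∂x = 6/x
  ∂F/∂y = 1/y

so d/dx[F(x, y(x))] = ∂F/∂x + (∂F/∂y)·y' = 0. Rearranging,
  dy/dx = -(∂F/∂x)/(∂F/∂y) = -(6/x)/(1/y) = -6y/x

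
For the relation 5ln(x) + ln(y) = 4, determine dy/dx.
Differentiate the relation implicitly: treat y = y(x) and apply the chain rule, so every y-derivative picks up a y' = dy/dx factor.

With everything moved to the left-hand side, differentiate term by term:
  d/dx[5ln(x)] = 5/x
  d/dx[ln(y)] = y'/y
  d/dx[-4] = 0

Separating the contributions that come from x directly and those that come through y:
  without y':      5/x
  multiplying y':  1/y

so (5/x) + (1/y)·y' = 0, and therefore
  dy/dx = -(5/x)/(1/y) = -5y/x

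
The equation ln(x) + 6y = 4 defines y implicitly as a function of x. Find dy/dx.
Differentiate both sides with respect to x, treating y as y(x). By the chain rule, any term containing y contributes a factor of y' = dy/dx when we differentiate it.

Move every term to one side and write the relation as F(x, y) = 0. Term by term,
  d/dx[6y] = 6·y'
  d/dx[ln(x)] = 1/x
  d/dx[-4] = 0

The pieces without y' make up ∂F/∂x and the coefficient of y' is ∂F/∂y:
  ∂F/∂x = 1/x,
  ∂F/∂y = 6.

Since d/dx[F] = ∂F/∂x + (∂F/∂y)·y' = 0, solve for y':
  (∂F/∂y)·y' = -∂F/∂x
  dy/dx = -(∂F/∂x)/(∂F/∂y) = -(1/x)/(6) = -1/(6x)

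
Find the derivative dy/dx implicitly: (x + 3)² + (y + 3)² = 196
Differentiate the relation implicitly: treat y = y(x) and apply the chain rule, so every y-derivative picks up a y' = dy/dx factor.

With everything moved to the left-hand side, differentiate term by term:
  d/dx[(x + 3)^2] = 2x + 6
  d/dx[(y + 3)^2] = 2·y'(y + 3)
  d/dx[-196] = 0

Separating the contributions that come from x directly and those that come through y:
  without y':      2x + 6
  multiplying y':  2y + 6

so (2x + 6) + (2y + 6)·y' = 0, and therefore
  dy/dx = -(2x + 6)/(2y + 6) = (-x - 3)/(y + 3)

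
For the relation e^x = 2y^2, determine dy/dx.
Apply d/dx to both sides, remembering that y depends on x. Each occurrence of y therefore brings in a y' = dy/dx via the chain rule.

With F(x, y) equal to the left-hand side minus the right, differentiate F term by term:
  d/dx[-2y^2] = -4y·y'
  d/dx[e^(x)] = e^(x)
Adding these up, d/dx[F] = 0 becomes
  (e^(x)) + (-4y)·y' = 0,
so isolating y',
  dy/dx = -(e^(x))/(-4y) = e^(x)/(4y)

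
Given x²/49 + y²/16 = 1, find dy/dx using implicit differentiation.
Differentiate both sides with respect to x, treating y as y(x). By the chain rule, any term containing y contributes a factor of y' = dy/dx when we differentiate it.

Move every term to one side and write the relation as F(x, y) = 0. Term by term,
  d/dx[x^2/49] = 2x/49
  d/dx[y^2/16] = y·y'/8
  d/dx[-1] = 0

The pieces without y' make up ∂F/∂x and the coefficient of y' is ∂F/∂y:
  ∂F/∂x = 2x/49,
  ∂F/∂y = y/8.

Since d/dx[F] = ∂F/∂x + (∂F/∂y)·y' = 0, solve for y':
  (∂F/∂y)·y' = -∂F/∂x
  dy/dx = -(∂F/∂x)/(∂F/∂y) = -(2x/49)/(y/8) = -16x/(49y)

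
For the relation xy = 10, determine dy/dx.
Differentiate both sides with respect to x, treating y as y(x). By the chain rule, any term containing y contributes a factor of y' = dy/dx when we differentiate it.

Move every term to one side and write the relation as F(x, y) = 0. Term by term,
  d/dx[xy] = x·y' + y
  d/dx[-10] = 0

The pieces without y' make up ∂F/∂x and the coefficient of y' is ∂F/∂y:
  ∂F/∂x = y,
  ∂F/∂y = x.

Since d/dx[F] = ∂F/∂x + (∂F/∂y)·y' = 0, solve for y':
  (∂F/∂y)·y' = -∂F/∂x
  dy/dx = -(∂F/∂x)/(∂F/∂y) = -(y)/(x) = -y/x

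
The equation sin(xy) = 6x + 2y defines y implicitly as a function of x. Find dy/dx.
Differentiate the relation implicitly: treat y = y(x) and apply the chain rule, so every y-derivative picks up a y' = dy/dx factor.

With everything moved to the left-hand side, differentiate term by term:
  d/dx[-6x] = -6
  d/dx[-2y] = -2·y'
  d/dx[sin(xy)] = (x·y' + y)·cos(xy)

Separating the contributions that come from x directly and those that come through y:
  without y':      y·cos(xy) - 6
  multiplying y':  x·cos(xy) - 2

so (y·cos(xy) - 6) + (x·cos(xy) - 2)·y' = 0, and therefore
  dy/dx = -(y·cos(xy) - 6)/(x·cos(xy) - 2) = (-y·cos(xy) + 6)/(x·cos(xy) - 2)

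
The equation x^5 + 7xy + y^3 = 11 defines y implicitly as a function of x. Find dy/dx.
Apply d/dx to both sides, remembering that y depends on x. Each occurrence of y therefore brings in a y' = dy/dx via the chain rule.

With F(x, y) equal to the left-hand side minus the right, differentiate F term by term:
  d/dx[x^5] = 5x^4
  d/dx[7xy] = 7x·y' + 7y
  d/dx[y^3] = 3y^2·y'
  d/dx[-11] = 0
Adding these up, d/dx[F] = 0 becomes
  (5x^4 + 7y) + (7x + 3y^2)·y' = 0,
so isolating y',
  dy/dx = -(5x^4 + 7y)/(7x + 3y^2) = (-5x^4 - 7y)/(7x + 3y^2)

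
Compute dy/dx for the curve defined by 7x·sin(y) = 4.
Apply d/dx to both sides, remembering that y depends on x. Each occurrence of y therefore brings in a y' = dy/dx via the chain rule.

With F(x, y) equal to the left-hand side minus the right, differentiate F term by term:
  d/dx[7x·sin(y)] = 7x·y'·cos(y) + 7sin(y)
  d/dx[-4] = 0
Adding these up, d/dx[F] = 0 becomes
  (7sin(y)) + (7x·cos(y))·y' = 0,
so isolating y',
  dy/dx = -(7sin(y))/(7x·cos(y)) = -tan(y)/x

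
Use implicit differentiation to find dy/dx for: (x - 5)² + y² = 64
Apply d/dx to both sides, remembering that y depends on x. Each occurrence of y therefore brings in a y' = dy/dx via the chain rule.

With F(x, y) equal to the left-hand side minus the right, differentiate F term by term:
  d/dx[y^2] = 2y·y'
  d/dx[(x - 5)^2] = 2x - 10
  d/dx[-64] = 0
Adding these up, d/dx[F] = 0 becomes
  (2x - 10) + (2y)·y' = 0,
so isolating y',
  dy/dx = -(2x - 10)/(2y) = (5 - x)/y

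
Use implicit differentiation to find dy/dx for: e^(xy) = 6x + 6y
Differentiate both sides with respect to x, treating y as y(x). By the chain rule, any term containing y contributes a factor of y' = dy/dx when we differentiate it.

Move every term to one side and write the relation as F(x, y) = 0. Term by term,
  d/dx[-6x] = -6
  d/dx[-6y] = -6·y'
  d/dx[e^(xy)] = (x·y' + y)·e^(xy)

The pieces without y' make up ∂F/∂x and the coefficient of y' is ∂F/∂y:
  ∂F/∂x = y·e^(xy) - 6,
  ∂F/∂y = x·e^(xy) - 6.

Since d/dx[F] = ∂F/∂x + (∂F/∂y)·y' = 0, solve for y':
  (∂F/∂y)·y' = -∂F/∂x
  dy/dx = -(∂F/∂x)/(∂F/∂y) = -(y·e^(xy) - 6)/(x·e^(xy) - 6) = (-y·e^(xy) + 6)/(x·e^(xy) - 6)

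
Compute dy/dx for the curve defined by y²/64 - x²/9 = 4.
Apply d/dx to both sides, remembering that y depends on x. Each occurrence of y therefore brings in a y' = dy/dx via the chain rule.

With F(x, y) equal to the left-hand side minus the right, differentiate F term by term:
  d/dx[-x^2/9] = -2x/9
  d/dx[y^2/64] = y·y'/32
  d/dx[-4] = 0
Adding these up, d/dx[F] = 0 becomes
  (-2x/9) + (y/32)·y' = 0,
so isolating y',
  dy/dx = -(-2x/9)/(y/32) = 64x/(9y)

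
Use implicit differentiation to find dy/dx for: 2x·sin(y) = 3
Take d/dx of both sides. Since y is implicitly a function of x, the chain rule attaches a y' = dy/dx factor whenever we differentiate through y.

Set F(x, y) = (left side) − (right side), so the curve is F = 0. Differentiating each term of F:
  d/dx[2x·sin(y)] = 2x·y'·cos(y) + 2sin(y)
  d/dx[-3] = 0

Collecting, the y'-free part is the partial derivative in x and the y' coefficient is the partial derivative in y:
  ∂F/∂x = 2sin(y)
  ∂F/∂y = 2x·cos(y)

so d/dx[F(x, y(x))] = ∂F/∂x + (∂F/∂y)·y' = 0. Rearranging,
  dy/dx = -(∂F/∂x)/(∂F/∂y) = -(2sin(y))/(2x·cos(y)) = -tan(y)/x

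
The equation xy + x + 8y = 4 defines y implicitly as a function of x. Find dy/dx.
Differentiate both sides with respect to x, treating y as y(x). By the chain rule, any term containing y contributes a factor of y' = dy/dx when we differentiate it.

Move every term to one side and write the relation as F(x, y) = 0. Term by term,
  d/dx[xy] = x·y' + y
  d/dx[x] = 1
  d/dx[8y] = 8·y'
  d/dx[-4] = 0

The pieces without y' make up ∂F/∂x and the coefficient of y' is ∂F/∂y:
  ∂F/∂x = y + 1,
  ∂F/∂y = x + 8.

Since d/dx[F] = ∂F/∂x + (∂F/∂y)·y' = 0, solve for y':
  (∂F/∂y)·y' = -∂F/∂x
  dy/dx = -(∂F/∂x)/(∂F/∂y) = -(y + 1)/(x + 8) = (-y - 1)/(x + 8)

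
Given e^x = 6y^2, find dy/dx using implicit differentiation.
Differentiate the relation implicitly: treat y = y(x) and apply the chain rule, so every y-derivative picks up a y' = dy/dx factor.

With everything moved to the left-hand side, differentiate term by term:
  d/dx[-6y^2] = -12y·y'
  d/dx[e^(x)] = e^(x)

Separating the contributions that come from x directly and those that come through y:
  without y':      e^(x)
  multiplying y':  -12y

so (e^(x)) + (-12y)·y' = 0, and therefore
  dy/dx = -(e^(x))/(-12y) = e^(x)/(12y)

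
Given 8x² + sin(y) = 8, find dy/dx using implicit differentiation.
Take d/dx of both sides. Since y is implicitly a function of x, the chain rule attaches a y' = dy/dx factor whenever we differentiate through y.

Set F(x, y) = (left side) − (right side), so the curve is F = 0. Differentiating each term of F:
  d/dx[8x^2] = 16x
  d/dx[sin(y)] = y'·cos(y)
  d/dx[-8] = 0

Collecting, the y'-free part is the partial derivative in x and the y' coefficient is the partial derivative in y:
  ∂F/∂x = 16x
  ∂F/∂y = cos(y)

so d/dx[F(x, y(x))] = ∂F/∂x + (∂F/∂y)·y' = 0. Rearranging,
  dy/dx = -(∂F/∂x)/(∂F/∂y) = -(16x)/(cos(y)) = -16x/cos(y)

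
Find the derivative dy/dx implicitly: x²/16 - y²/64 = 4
Apply d/dx to both sides, remembering that y depends on x. Each occurrence of y therefore brings in a y' = dy/dx via the chain rule.

With F(x, y) equal to the left-hand side minus the right, differentiate F term by term:
  d/dx[x^2/16] = x/8
  d/dx[-y^2/64] = -y·y'/32
  d/dx[-4] = 0
Adding these up, d/dx[F] = 0 becomes
  (x/8) + (-y/32)·y' = 0,
so isolating y',
  dy/dx = -(x/8)/(-y/32) = 4x/y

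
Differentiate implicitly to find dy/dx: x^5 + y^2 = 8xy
Apply d/dx to both sides, remembering that y depends on x. Each occurrence of y therefore brings in a y' = dy/dx via the chain rule.

With F(x, y) equal to the left-hand side minus the right, differentiate F term by term:
  d/dx[x^5] = 5x^4
  d/dx[-8xy] = -8x·y' - 8y
  d/dx[y^2] = 2y·y'
Adding these up, d/dx[F] = 0 becomes
  (5x^4 - 8y) + (-8x + 2y)·y' = 0,
so isolating y',
  dy/dx = -(5x^4 - 8y)/(-8x + 2y) = (5x^4 - 8y)/(2(4x - y))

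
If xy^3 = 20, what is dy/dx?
Differentiate both sides with respect to x, treating y as y(x). By the chain rule, any term containing y contributes a factor of y' = dy/dx when we differentiate it.

Move every term to one side and write the relation as F(x, y) = 0. Term by term,
  d/dx[xy^3] = 3xy^2·y' + y^3
  d/dx[-20] = 0

The pieces without y' make up ∂F/∂x and the coefficient of y' is ∂F/∂y:
  ∂F/∂x = y^3,
  ∂F/∂y = 3xy^2.

Since d/dx[F] = ∂F/∂x + (∂F/∂y)·y' = 0, solve for y':
  (∂F/∂y)·y' = -∂F/∂x
  dy/dx = -(∂F/∂x)/(∂F/∂y) = -(y^3)/(3xy^2) = -y/(3x)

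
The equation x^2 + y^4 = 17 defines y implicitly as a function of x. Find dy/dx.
Apply d/dx to both sides, remembering that y depends on x. Each occurrence of y therefore brings in a y' = dy/dx via the chain rule.

With F(x, y) equal to the left-hand side minus the right, differentiate F term by term:
  d/dx[x^2] = 2x
  d/dx[y^4] = 4y^3·y'
  d/dx[-17] = 0
Adding these up, d/dx[F] = 0 becomes
  (2x) + (4y^3)·y' = 0,
so isolating y',
  dy/dx = -(2x)/(4y^3) = -x/(2y^3)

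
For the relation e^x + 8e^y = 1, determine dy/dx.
Differentiate the relation implicitly: treat y = y(x) and apply the chain rule, so every y-derivative picks up a y' = dy/dx factor.

With everything moved to the left-hand side, differentiate term by term:
  d/dx[e^(x)] = e^(x)
  d/dx[8e^(y)] = 8·y'·e^(y)
  d/dx[-1] = 0

Separating the contributions that come from x directly and those that come through y:
  without y':      e^(x)
  multiplying y':  8e^(y)

so (e^(x)) + (8e^(y))·y' = 0, and therefore
  dy/dx = -(e^(x))/(8e^(y)) = -e^(x - y)/8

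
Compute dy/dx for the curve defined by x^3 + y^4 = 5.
Take d/dx of both sides. Since y is implicitly a function of x, the chain rule attaches a y' = dy/dx factor whenever we differentiate through y.

Set F(x, y) = (left side) − (right side), so the curve is F = 0. Differentiating each term of F:
  d/dx[x^3] = 3x^2
  d/dx[y^4] = 4y^3·y'
  d/dx[-5] = 0

Collecting, the y'-free part is the partial derivative in x and the y' coefficient is the partial derivative in y:
  ∂F/∂x = 3x^2
  ∂F/∂y = 4y^3

so d/dx[F(x, y(x))] = ∂F/∂x + (∂F/∂y)·y' = 0. Rearranging,
  dy/dx = -(∂F/∂x)/(∂F/∂y) = -(3x^2)/(4y^3) = -3x^2/(4y^3)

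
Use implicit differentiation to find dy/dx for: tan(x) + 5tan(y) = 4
Differentiate the relation implicitly: treat y = y(x) and apply the chain rule, so every y-derivative picks up a y' = dy/dx factor.

With everything moved to the left-hand side, differentiate term by term:
  d/dx[tan(x)] = tan(x)^2 + 1
  d/dx[5tan(y)] = 5·y'(tan(y)^2 + 1)
  d/dx[-4] = 0

Separating the contributions that come from x directly and those that come through y:
  without y':      tan(x)^2 + 1
  multiplying y':  5tan(y)^2 + 5

so (tan(x)^2 + 1) + (5tan(y)^2 + 5)·y' = 0, and therefore
  dy/dx = -(tan(x)^2 + 1)/(5tan(y)^2 + 5) = -cos(y)^2/(5cos(x)^2)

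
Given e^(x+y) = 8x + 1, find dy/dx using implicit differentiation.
Differentiate both sides with respect to x, treating y as y(x). By the chain rule, any term containing y contributes a factor of y' = dy/dx when we differentiate it.

Move every term to one side and write the relation as F(x, y) = 0. Term by term,
  d/dx[-8x] = -8
  d/dx[e^(x + y)] = (y' + 1)·e^(x + y)
  d/dx[-1] = 0

The pieces without y' make up ∂F/∂x and the coefficient of y' is ∂F/∂y:
  ∂F/∂x = e^(x + y) - 8,
  ∂F/∂y = e^(x + y).

Since d/dx[F] = ∂F/∂x + (∂F/∂y)·y' = 0, solve for y':
  (∂F/∂y)·y' = -∂F/∂x
  dy/dx = -(∂F/∂x)/(∂F/∂y) = -(e^(x + y) - 8)/(e^(x + y)) = 8e^(-x - y) - 1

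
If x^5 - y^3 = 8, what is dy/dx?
Differentiate the relation implicitly: treat y = y(x) and apply the chain rule, so every y-derivative picks up a y' = dy/dx factor.

With everything moved to the left-hand side, differentiate term by term:
  d/dx[x^5] = 5x^4
  d/dx[-y^3] = -3y^2·y'
  d/dx[-8] = 0

Separating the contributions that come from x directly and those that come through y:
  without y':      5x^4
  multiplying y':  -3y^2

so (5x^4) + (-3y^2)·y' = 0, and therefore
  dy/dx = -(5x^4)/(-3y^2) = 5x^4/(3y^2)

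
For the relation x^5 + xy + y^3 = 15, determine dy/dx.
Differentiate both sides with respect to x, treating y as y(x). By the chain rule, any term containing y contributes a factor of y' = dy/dx when we differentiate it.

Move every term to one side and write the relation as F(x, y) = 0. Term by term,
  d/dx[x^5] = 5x^4
  d/dx[xy] = x·y' + y
  d/dx[y^3] = 3y^2·y'
  d/dx[-15] = 0

The pieces without y' make up ∂F/∂x and the coefficient of y' is ∂F/∂y:
  ∂F/∂x = 5x^4 + y,
  ∂F/∂y = x + 3y^2.

Since d/dx[F] = ∂F/∂x + (∂F/∂y)·y' = 0, solve for y':
  (∂F/∂y)·y' = -∂F/∂x
  dy/dx = -(∂F/∂x)/(∂F/∂y) = -(5x^4 + y)/(x + 3y^2) = (-5x^4 - y)/(x + 3y^2)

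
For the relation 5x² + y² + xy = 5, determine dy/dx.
Differentiate the relation implicitly: treat y = y(x) and apply the chain rule, so every y-derivative picks up a y' = dy/dx factor.

With everything moved to the left-hand side, differentiate term by term:
  d/dx[5x^2] = 10x
  d/dx[xy] = x·y' + y
  d/dx[y^2] = 2y·y'
  d/dx[-5] = 0

Separating the contributions that come from x directly and those that come through y:
  without y':      10x + y
  multiplying y':  x + 2y

so (10x + y) + (x + 2y)·y' = 0, and therefore
  dy/dx = -(10x + y)/(x + 2y) = (-10x - y)/(x + 2y)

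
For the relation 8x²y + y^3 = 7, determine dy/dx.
Apply d/dx to both sides, remembering that y depends on x. Each occurrence of y therefore brings in a y' = dy/dx via the chain rule.

With F(x, y) equal to the left-hand side minus the right, differentiate F term by term:
  d/dx[8x^2y] = 8x^2·y' + 16xy
  d/dx[y^3] = 3y^2·y'
  d/dx[-7] = 0
Adding these up, d/dx[F] = 0 becomes
  (16xy) + (8x^2 + 3y^2)·y' = 0,
so isolating y',
  dy/dx = -(16xy)/(8x^2 + 3y^2) = -16xy/(8x^2 + 3y^2)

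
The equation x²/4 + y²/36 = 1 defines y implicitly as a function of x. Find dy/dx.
Take d/dx of both sides. Since y is implicitly a function of x, the chain rule attaches a y' = dy/dx factor whenever we differentiate through y.

Set F(x, y) = (left side) − (right side), so the curve is F = 0. Differentiating each term of F:
  d/dx[x^2/4] = x/2
  d/dx[y^2/36] = y·y'/18
  d/dx[-1] = 0

Collecting, the y'-free part is the partial derivative in x and the y' coefficient is the partial derivative in y:
  ∂F/∂x = x/2
  ∂F/∂y = y/18

so d/dx[F(x, y(x))] = ∂F/∂x + (∂F/∂y)·y' = 0. Rearranging,
  dy/dx = -(∂F/∂x)/(∂F/∂y) = -(x/2)/(y/18) = -9x/y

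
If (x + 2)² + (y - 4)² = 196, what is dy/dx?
Differentiate the relation implicitly: treat y = y(x) and apply the chain rule, so every y-derivative picks up a y' = dy/dx factor.

With everything moved to the left-hand side, differentiate term by term:
  d/dx[(x + 2)^2] = 2x + 4
  d/dx[(y - 4)^2] = 2·y'(y - 4)
  d/dx[-196] = 0

Separating the contributions that come from x directly and those that come through y:
  without y':      2x + 4
  multiplying y':  2y - 8

so (2x + 4) + (2y - 8)·y' = 0, and therefore
  dy/dx = -(2x + 4)/(2y - 8) = (-x - 2)/(y - 4)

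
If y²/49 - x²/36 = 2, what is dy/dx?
Take d/dx of both sides. Since y is implicitly a function of x, the chain rule attaches a y' = dy/dx factor whenever we differentiate through y.

Set F(x, y) = (left side) − (right side), so the curve is F = 0. Differentiating each term of F:
  d/dx[-x^2/36] = -x/18
  d/dx[y^2/49] = 2y·y'/49
  d/dx[-2] = 0

Collecting, the y'-free part is the partial derivative in x and the y' coefficient is the partial derivative in y:
  ∂F/∂x = -x/18
  ∂F/∂y = 2y/49

so d/dx[F(x, y(x))] = ∂F/∂x + (∂F/∂y)·y' = 0. Rearranging,
  dy/dx = -(∂F/∂x)/(∂F/∂y) = -(-x/18)/(2y/49) = 49x/(36y)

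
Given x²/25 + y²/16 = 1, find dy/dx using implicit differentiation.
Take d/dx of both sides. Since y is implicitly a function of x, the chain rule attaches a y' = dy/dx factor whenever we differentiate through y.

Set F(x, y) = (left side) − (right side), so the curve is F = 0. Differentiating each term of F:
  d/dx[x^2/25] = 2x/25
  d/dx[y^2/16] = y·y'/8
  d/dx[-1] = 0

Collecting, the y'-free part is the partial derivative in x and the y' coefficient is the partial derivative in y:
  ∂F/∂x = 2x/25
  ∂F/∂y = y/8

so d/dx[F(x, y(x))] = ∂F/∂x + (∂F/∂y)·y' = 0. Rearranging,
  dy/dx = -(∂F/∂x)/(∂F/∂y) = -(2x/25)/(y/8) = -16x/(25y)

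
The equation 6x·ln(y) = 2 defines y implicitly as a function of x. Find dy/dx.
Differentiate the relation implicitly: treat y = y(x) and apply the chain rule, so every y-derivative picks up a y' = dy/dx factor.

With everything moved to the left-hand side, differentiate term by term:
  d/dx[6x·ln(y)] = 6x·y'/y + 6ln(y)
  d/dx[-2] = 0

Separating the contributions that come from x directly and those that come through y:
  without y':      6ln(y)
  multiplying y':  6x/y

so (6ln(y)) + (6x/y)·y' = 0, and therefore
  dy/dx = -(6ln(y))/(6x/y) = -y·ln(y)/x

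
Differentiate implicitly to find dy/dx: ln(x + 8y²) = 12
Apply d/dx to both sides, remembering that y depends on x. Each occurrence of y therefore brings in a y' = dy/dx via the chain rule.

With F(x, y) equal to the left-hand side minus the right, differentiate F term by term:
  d/dx[ln(x + 8y^2)] = (16y·y' + 1)/(x + 8y^2)
  d/dx[-12] = 0
Adding these up, d/dx[F] = 0 becomes
  (1/(x + 8y^2)) + (16y/(x + 8y^2))·y' = 0,
so isolating y',
  dy/dx = -(1/(x + 8y^2))/(16y/(x + 8y^2)) = -1/(16y)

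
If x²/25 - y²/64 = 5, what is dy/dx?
Take d/dx of both sides. Since y is implicitly a function of x, the chain rule attaches a y' = dy/dx factor whenever we differentiate through y.

Set F(x, y) = (left side) − (right side), so the curve is F = 0. Differentiating each term of F:
  d/dx[x^2/25] = 2x/25
  d/dx[-y^2/64] = -y·y'/32
  d/dx[-5] = 0

Collecting, the y'-free part is the partial derivative in x and the y' coefficient is the partial derivative in y:
  ∂F/∂x = 2x/25
  ∂F/∂y = -y/32

so d/dx[F(x, y(x))] = ∂F/∂x + (∂F/∂y)·y' = 0. Rearranging,
  dy/dx = -(∂F/∂x)/(∂F/∂y) = -(2x/25)/(-y/32) = 64x/(25y)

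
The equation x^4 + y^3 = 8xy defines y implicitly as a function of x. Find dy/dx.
Differentiate the relation implicitly: treat y = y(x) and apply the chain rule, so every y-derivative picks up a y' = dy/dx factor.

With everything moved to the left-hand side, differentiate term by term:
  d/dx[x^4] = 4x^3
  d/dx[-8xy] = -8x·y' - 8y
  d/dx[y^3] = 3y^2·y'

Separating the contributions that come from x directly and those that come through y:
  without y':      4x^3 - 8y
  multiplying y':  -8x + 3y^2

so (4x^3 - 8y) + (-8x + 3y^2)·y' = 0, and therefore
  dy/dx = -(4x^3 - 8y)/(-8x + 3y^2) = 4(x^3 - 2y)/(8x - 3y^2)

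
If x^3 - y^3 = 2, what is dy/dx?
Take d/dx of both sides. Since y is implicitly a function of x, the chain rule attaches a y' = dy/dx factor whenever we differentiate through y.

Set F(x, y) = (left side) − (right side), so the curve is F = 0. Differentiating each term of F:
  d/dx[x^3] = 3x^2
  d/dx[-y^3] = -3y^2·y'
  d/dx[-2] = 0

Collecting, the y'-free part is the partial derivative in x and the y' coefficient is the partial derivative in y:
  ∂F/∂x = 3x^2
  ∂F/∂y = -3y^2

so d/dx[F(x, y(x))] = ∂F/∂x + (∂F/∂y)·y' = 0. Rearranging,
  dy/dx = -(∂F/∂x)/(∂F/∂y) = -(3x^2)/(-3y^2) = x^2/y^2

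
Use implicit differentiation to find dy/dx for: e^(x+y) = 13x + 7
Apply d/dx to both sides, remembering that y depends on x. Each occurrence of y therefore brings in a y' = dy/dx via the chain rule.

With F(x, y) equal to the left-hand side minus the right, differentiate F term by term:
  d/dx[-13x] = -13
  d/dx[e^(x + y)] = (y' + 1)·e^(x + y)
  d/dx[-7] = 0
Adding these up, d/dx[F] = 0 becomes
  (e^(x + y) - 13) + (e^(x + y))·y' = 0,
so isolating y',
  dy/dx = -(e^(x + y) - 13)/(e^(x + y)) = 13e^(-x - y) - 1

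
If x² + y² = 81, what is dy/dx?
Differentiate the relation implicitly: treat y = y(x) and apply the chain rule, so every y-derivative picks up a y' = dy/dx factor.

With everything moved to the left-hand side, differentiate term by term:
  d/dx[x^2] = 2x
  d/dx[y^2] = 2y·y'
  d/dx[-81] = 0

Separating the contributions that come from x directly and those that come through y:
  without y':      2x
  multiplying y':  2y

so (2x) + (2y)·y' = 0, and therefore
  dy/dx = -(2x)/(2y) = -x/y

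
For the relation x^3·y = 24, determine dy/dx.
Differentiate the relation implicitly: treat y = y(x) and apply the chain rule, so every y-derivative picks up a y' = dy/dx factor.

With everything moved to the left-hand side, differentiate term by term:
  d/dx[x^3y] = x^3·y' + 3x^2y
  d/dx[-24] = 0

Separating the contributions that come from x directly and those that come through y:
  without y':      3x^2y
  multiplying y':  x^3

so (3x^2y) + (x^3)·y' = 0, and therefore
  dy/dx = -(3x^2y)/(x^3) = -3y/x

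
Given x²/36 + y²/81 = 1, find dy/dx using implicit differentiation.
Take d/dx of both sides. Since y is implicitly a function of x, the chain rule attaches a y' = dy/dx factor whenever we differentiate through y.

Set F(x, y) = (left side) − (right side), so the curve is F = 0. Differentiating each term of F:
  d/dx[x^2/36] = x/18
  d/dx[y^2/81] = 2y·y'/81
  d/dx[-1] = 0

Collecting, the y'-free part is the partial derivative in x and the y' coefficient is the partial derivative in y:
  ∂F/∂x = x/18
  ∂F/∂y = 2y/81

so d/dx[F(x, y(x))] = ∂F/∂x + (∂F/∂y)·y' = 0. Rearranging,
  dy/dx = -(∂F/∂x)/(∂F/∂y) = -(x/18)/(2y/81) = -9x/(4y)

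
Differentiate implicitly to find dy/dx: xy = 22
Differentiate the relation implicitly: treat y = y(x) and apply the chain rule, so every y-derivative picks up a y' = dy/dx factor.

With everything moved to the left-hand side, differentiate term by term:
  d/dx[xy] = x·y' + y
  d/dx[-22] = 0

Separating the contributions that come from x directly and those that come through y:
  without y':      y
  multiplying y':  x

so (y) + (x)·y' = 0, and therefore
  dy/dx = -(y)/(x) = -y/x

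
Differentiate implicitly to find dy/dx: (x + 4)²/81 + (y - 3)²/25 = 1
Apply d/dx to both sides, remembering that y depends on x. Each occurrence of y therefore brings in a y' = dy/dx via the chain rule.

With F(x, y) equal to the left-hand side minus the right, differentiate F term by term:
  d/dx[(x + 4)^2/81] = 2x/81 + 8/81
  d/dx[(y - 3)^2/25] = 2·y'(y - 3)/25
  d/dx[-1] = 0
Adding these up, d/dx[F] = 0 becomes
  (2x/81 + 8/81) + (2y/25 - 6/25)·y' = 0,
so isolating y',
  dy/dx = -(2x/81 + 8/81)/(2y/25 - 6/25)
        = -(2(x + 4)/81)/(2(y - 3)/25) = 25(-x - 4)/(81(y - 3))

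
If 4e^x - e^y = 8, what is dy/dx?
Differentiate the relation implicitly: treat y = y(x) and apply the chain rule, so every y-derivative picks up a y' = dy/dx factor.

With everything moved to the left-hand side, differentiate term by term:
  d/dx[4e^(x)] = 4e^(x)
  d/dx[-e^(y)] = -y'·e^(y)
  d/dx[-8] = 0

Separating the contributions that come from x directly and those that come through y:
  without y':      4e^(x)
  multiplying y':  -e^(y)

so (4e^(x)) + (-e^(y))·y' = 0, and therefore
  dy/dx = -(4e^(x))/(-e^(y)) = 4e^(x - y)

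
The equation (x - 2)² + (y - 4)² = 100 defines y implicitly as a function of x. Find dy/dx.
Differentiate both sides with respect to x, treating y as y(x). By the chain rule, any term containing y contributes a factor of y' = dy/dx when we differentiate it.

Move every term to one side and write the relation as F(x, y) = 0. Term by term,
  d/dx[(x - 2)^2] = 2x - 4
  d/dx[(y - 4)^2] = 2·y'(y - 4)
  d/dx[-100] = 0

The pieces without y' make up ∂F/∂x and the coefficient of y' is ∂F/∂y:
  ∂F/∂x = 2x - 4,
  ∂F/∂y = 2y - 8.

Since d/dx[F] = ∂F/∂x + (∂F/∂y)·y' = 0, solve for y':
  (∂F/∂y)·y' = -∂F/∂x
  dy/dx = -(∂F/∂x)/(∂F/∂y) = -(2x - 4)/(2y - 8) = (2 - x)/(y - 4)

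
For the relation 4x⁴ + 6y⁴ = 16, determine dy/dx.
Differentiate the relation implicitly: treat y = y(x) and apply the chain rule, so every y-derivative picks up a y' = dy/dx factor.

With everything moved to the left-hand side, differentiate term by term:
  d/dx[4x^4] = 16x^3
  d/dx[6y^4] = 24y^3·y'
  d/dx[-16] = 0

Separating the contributions that come from x directly and those that come through y:
  without y':      16x^3
  multiplying y':  24y^3

so (16x^3) + (24y^3)·y' = 0, and therefore
  dy/dx = -(16x^3)/(24y^3) = -2x^3/(3y^3)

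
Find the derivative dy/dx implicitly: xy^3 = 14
Differentiate the relation implicitly: treat y = y(x) and apply the chain rule, so every y-derivative picks up a y' = dy/dx factor.

With everything moved to the left-hand side, differentiate term by term:
  d/dx[xy^3] = 3xy^2·y' + y^3
  d/dx[-14] = 0

Separating the contributions that come from x directly and those that come through y:
  without y':      y^3
  multiplying y':  3xy^2

so (y^3) + (3xy^2)·y' = 0, and therefore
  dy/dx = -(y^3)/(3xy^2) = -y/(3x)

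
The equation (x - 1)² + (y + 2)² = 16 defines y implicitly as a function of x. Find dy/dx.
Differentiate both sides with respect to x, treating y as y(x). By the chain rule, any term containing y contributes a factor of y' = dy/dx when we differentiate it.

Move every term to one side and write the relation as F(x, y) = 0. Term by term,
  d/dx[(x - 1)^2] = 2x - 2
  d/dx[(y + 2)^2] = 2·y'(y + 2)
  d/dx[-16] = 0

The pieces without y' make up ∂F/∂x and the coefficient of y' is ∂F/∂y:
  ∂F/∂x = 2x - 2,
  ∂F/∂y = 2y + 4.

Since d/dx[F] = ∂F/∂x + (∂F/∂y)·y' = 0, solve for y':
  (∂F/∂y)·y' = -∂F/∂x
  dy/dx = -(∂F/∂x)/(∂F/∂y) = -(2x - 2)/(2y + 4) = (1 - x)/(y + 2)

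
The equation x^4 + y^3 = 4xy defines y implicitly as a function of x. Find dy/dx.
Differentiate both sides with respect to x, treating y as y(x). By the chain rule, any term containing y contributes a factor of y' = dy/dx when we differentiate it.

Move every term to one side and write the relation as F(x, y) = 0. Term by term,
  d/dx[x^4] = 4x^3
  d/dx[-4xy] = -4x·y' - 4y
  d/dx[y^3] = 3y^2·y'

The pieces without y' make up ∂F/∂x and the coefficient of y' is ∂F/∂y:
  ∂F/∂x = 4x^3 - 4y,
  ∂F/∂y = -4x + 3y^2.

Since d/dx[F] = ∂F/∂x + (∂F/∂y)·y' = 0, solve for y':
  (∂F/∂y)·y' = -∂F/∂x
  dy/dx = -(∂F/∂x)/(∂F/∂y) = -(4x^3 - 4y)/(-4x + 3y^2) = 4(x^3 - y)/(4x - 3y^2)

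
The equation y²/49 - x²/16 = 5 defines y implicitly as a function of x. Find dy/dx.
Differentiate both sides with respect to x, treating y as y(x). By the chain rule, any term containing y contributes a factor of y' = dy/dx when we differentiate it.

Move every term to one side and write the relation as F(x, y) = 0. Term by term,
  d/dx[-x^2/16] = -x/8
  d/dx[y^2/49] = 2y·y'/49
  d/dx[-5] = 0

The pieces without y' make up ∂F/∂x and the coefficient of y' is ∂F/∂y:
  ∂F/∂x = -x/8,
  ∂F/∂y = 2y/49.

Since d/dx[F] = ∂F/∂x + (∂F/∂y)·y' = 0, solve for y':
  (∂F/∂y)·y' = -∂F/∂x
  dy/dx = -(∂F/∂x)/(∂F/∂y) = -(-x/8)/(2y/49) = 49x/(16y)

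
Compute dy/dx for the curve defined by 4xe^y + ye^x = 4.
Take d/dx of both sides. Since y is implicitly a function of x, the chain rule attaches a y' = dy/dx factor whenever we differentiate through y.

Set F(x, y) = (left side) − (right side), so the curve is F = 0. Differentiating each term of F:
  d/dx[4x·e^(y)] = 4x·y'·e^(y) + 4e^(y)
  d/dx[y·e^(x)] = y·e^(x) + y'·e^(x)
  d/dx[-4] = 0

Collecting, the y'-free part is the partial derivative in x and the y' coefficient is the partial derivative in y:
  ∂F/∂x = y·e^(x) + 4e^(y)
  ∂F/∂y = 4x·e^(y) + e^(x)

so d/dx[F(x, y(x))] = ∂F/∂x + (∂F/∂y)·y' = 0. Rearranging,
  dy/dx = -(∂F/∂x)/(∂F/∂y) = -(y·e^(x) + 4e^(y))/(4x·e^(y) + e^(x)) = (-y·e^(x) - 4e^(y))/(4x·e^(y) + e^(x))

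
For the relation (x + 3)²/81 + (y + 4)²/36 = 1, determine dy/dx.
Apply d/dx to both sides, remembering that y depends on x. Each occurrence of y therefore brings in a y' = dy/dx via the chain rule.

With F(x, y) equal to the left-hand side minus the right, differentiate F term by term:
  d/dx[(x + 3)^2/81] = 2x/81 + 2/27
  d/dx[(y + 4)^2/36] = y'(y + 4)/18
  d/dx[-1] = 0
Adding these up, d/dx[F] = 0 becomes
  (2x/81 + 2/27) + (y/18 + 2/9)·y' = 0,
so isolating y',
  dy/dx = -(2x/81 + 2/27)/(y/18 + 2/9)
        = -(2(x + 3)/81)/((y + 4)/18) = 4(-x - 3)/(9(y + 4))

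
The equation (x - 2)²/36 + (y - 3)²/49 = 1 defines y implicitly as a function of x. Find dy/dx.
Take d/dx of both sides. Since y is implicitly a function of x, the chain rule attaches a y' = dy/dx factor whenever we differentiate through y.

Set F(x, y) = (left side) − (right side), so the curve is F = 0. Differentiating each term of F:
  d/dx[(x - 2)^2/36] = x/18 - 1/9
  d/dx[(y - 3)^2/49] = 2·y'(y - 3)/49
  d/dx[-1] = 0

Collecting, the y'-free part is the partial derivative in x and the y' coefficient is the partial derivative in y:
  ∂F/∂x = x/18 - 1/9
  ∂F/∂y = 2y/49 - 6/49

so d/dx[F(x, y(x))] = ∂F/∂x + (∂F/∂y)·y' = 0. Rearranging,
  dy/dx = -(∂F/∂x)/(∂F/∂y) = -(x/18 - 1/9)/(2y/49 - 6/49)
        = -((x - 2)/18)/(2(y - 3)/49) = 49(2 - x)/(36(y - 3))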